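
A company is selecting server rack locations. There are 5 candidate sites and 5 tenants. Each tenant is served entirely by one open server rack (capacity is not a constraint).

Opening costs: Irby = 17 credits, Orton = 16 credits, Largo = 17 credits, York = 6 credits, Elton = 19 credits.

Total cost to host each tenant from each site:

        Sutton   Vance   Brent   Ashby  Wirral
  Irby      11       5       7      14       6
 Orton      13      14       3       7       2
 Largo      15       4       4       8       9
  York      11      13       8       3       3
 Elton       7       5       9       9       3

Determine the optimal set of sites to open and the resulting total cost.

Open York only; minimum total cost 44.

For any fixed open set, each tenant goes to its cheapest open site; total = fixed + service.
{York}: Sutton→York 11, Vance→York 13, Brent→York 8, Ashby→York 3, Wirral→York 3. Service 38; fixed 6; total 44.
{Largo, York}: Sutton→York 11, Vance→Largo 4, Brent→Largo 4, Ashby→York 3, Wirral→York 3. Service 25; fixed 23; total 48.
{York, Elton}: service 26 + fixed 25 = 51
{Irby, Orton, Largo, York, Elton}: Sutton→Elton 7, Vance→Largo 4, Brent→Orton 3, Ashby→York 3, Wirral→Orton 2. Service 19; fixed 75; total 94.
No other subset beats 44.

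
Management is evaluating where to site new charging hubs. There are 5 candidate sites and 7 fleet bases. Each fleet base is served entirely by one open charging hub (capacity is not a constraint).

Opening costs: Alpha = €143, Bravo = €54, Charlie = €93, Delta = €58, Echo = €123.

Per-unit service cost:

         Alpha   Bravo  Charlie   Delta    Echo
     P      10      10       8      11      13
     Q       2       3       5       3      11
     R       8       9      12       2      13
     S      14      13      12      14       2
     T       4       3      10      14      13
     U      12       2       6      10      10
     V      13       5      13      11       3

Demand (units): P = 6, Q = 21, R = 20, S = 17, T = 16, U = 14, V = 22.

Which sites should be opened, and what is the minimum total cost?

For any fixed open set, each fleet base goes to its cheapest open site; total = fixed + service.
{Bravo, Delta, Echo}: P→Bravo 10·6=60, Q→Bravo 3·21=63, R→Delta 2·20=40, S→Echo 2·17=34, T→Bravo 3·16=48, U→Bravo 2·14=28, V→Echo 3·22=66. Service 339; fixed 235; total 574.
{Bravo, Charlie, Delta, Echo}: service 327 + fixed 328 = 655
{Bravo, Echo}: service 479 + fixed 177 = 656
{Alpha, Bravo, Charlie, Delta, Echo}: P→Charlie 8·6=48, Q→Alpha 2·21=42, R→Delta 2·20=40, S→Echo 2·17=34, T→Bravo 3·16=48, U→Bravo 2·14=28, V→Echo 3·22=66. Service 306; fixed 471; total 777.
No other subset beats 574.

Open Bravo, Delta and Echo; minimum total cost 574.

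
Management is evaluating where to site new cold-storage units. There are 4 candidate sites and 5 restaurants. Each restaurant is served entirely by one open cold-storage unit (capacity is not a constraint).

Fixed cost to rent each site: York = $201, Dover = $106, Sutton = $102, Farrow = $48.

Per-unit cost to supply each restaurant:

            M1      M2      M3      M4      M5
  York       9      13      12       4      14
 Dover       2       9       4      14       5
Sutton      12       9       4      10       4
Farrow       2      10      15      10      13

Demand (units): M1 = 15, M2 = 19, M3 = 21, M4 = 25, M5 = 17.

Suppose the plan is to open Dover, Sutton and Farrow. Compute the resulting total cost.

Total cost: 859

Each restaurant is assigned to its cheapest site among the open ones.
{Dover, Sutton, Farrow}: M1→Dover 2·15=30, M2→Dover 9·19=171, M3→Dover 4·21=84, M4→Sutton 10·25=250, M5→Sutton 4·17=68. Service 603; fixed 256; total 859.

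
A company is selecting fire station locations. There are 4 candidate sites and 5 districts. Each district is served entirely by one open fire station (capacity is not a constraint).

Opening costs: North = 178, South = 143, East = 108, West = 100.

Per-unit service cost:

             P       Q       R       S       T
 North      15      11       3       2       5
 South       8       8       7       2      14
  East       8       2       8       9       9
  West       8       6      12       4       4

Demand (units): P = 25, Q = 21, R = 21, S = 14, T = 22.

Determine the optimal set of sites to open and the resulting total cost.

For any fixed open set, each district goes to its cheapest open site; total = fixed + service.
{North, East}: P→East 8·25=200, Q→East 2·21=42, R→North 3·21=63, S→North 2·14=28, T→North 5·22=110. Service 443; fixed 286; total 729.
{East, West}: P→East 8·25=200, Q→East 2·21=42, R→East 8·21=168, S→West 4·14=56, T→West 4·22=88. Service 554; fixed 208; total 762.
{North, West}: service 505 + fixed 278 = 783
{North, South, East, West}: P→South 8·25=200, Q→East 2·21=42, R→North 3·21=63, S→North 2·14=28, T→West 4·22=88. Service 421; fixed 529; total 950.
No other subset beats 729.

Open North and East; minimum total cost 729.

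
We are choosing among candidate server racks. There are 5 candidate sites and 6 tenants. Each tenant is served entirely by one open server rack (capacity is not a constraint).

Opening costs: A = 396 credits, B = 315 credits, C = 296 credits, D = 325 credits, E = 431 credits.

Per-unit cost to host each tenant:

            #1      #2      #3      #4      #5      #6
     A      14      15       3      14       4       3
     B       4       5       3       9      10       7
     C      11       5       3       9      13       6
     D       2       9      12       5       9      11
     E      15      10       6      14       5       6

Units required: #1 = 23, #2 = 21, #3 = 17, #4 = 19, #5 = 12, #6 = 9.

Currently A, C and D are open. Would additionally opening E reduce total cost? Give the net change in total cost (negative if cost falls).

No — net change +431 (cost rises by 431).

Current service cost with {A, C, D}: 372.
Adding E: each tenant re-picks its cheapest; new service cost 372, saving 0.
Extra fixed cost: 431. Net change = 431 − 0 = 431.
(Totals: 1389 → 1820.)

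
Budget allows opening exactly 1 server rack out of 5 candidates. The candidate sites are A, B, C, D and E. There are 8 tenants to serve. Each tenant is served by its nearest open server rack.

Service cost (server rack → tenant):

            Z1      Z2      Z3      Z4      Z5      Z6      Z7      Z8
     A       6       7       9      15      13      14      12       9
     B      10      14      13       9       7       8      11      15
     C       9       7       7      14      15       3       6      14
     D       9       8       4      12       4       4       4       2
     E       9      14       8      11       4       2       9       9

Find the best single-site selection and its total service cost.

Choose D only; total service cost 47.

With exactly 1 open, each tenant uses its cheapest among the chosen.
{D}: Z1→D 9, Z2→D 8, Z3→D 4, Z4→D 12, Z5→D 4, Z6→D 4, Z7→D 4, Z8→D 2. Service cost 47.
{E}: service cost 66
{C}: service cost 75
Among all 5 size-1 choices, {D} is lowest.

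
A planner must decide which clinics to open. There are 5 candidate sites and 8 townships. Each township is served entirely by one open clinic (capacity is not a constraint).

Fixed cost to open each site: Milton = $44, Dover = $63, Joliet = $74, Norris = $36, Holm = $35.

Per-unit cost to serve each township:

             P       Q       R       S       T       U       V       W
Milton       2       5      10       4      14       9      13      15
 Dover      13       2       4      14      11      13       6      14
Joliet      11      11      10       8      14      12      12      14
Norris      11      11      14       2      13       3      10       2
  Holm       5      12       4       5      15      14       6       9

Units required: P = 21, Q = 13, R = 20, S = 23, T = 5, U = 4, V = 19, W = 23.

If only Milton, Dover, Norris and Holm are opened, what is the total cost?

Total cost: 599

Each township is assigned to its cheapest site among the open ones.
{Milton, Dover, Norris, Holm}: P→Milton 2·21=42, Q→Dover 2·13=26, R→Dover 4·20=80, S→Norris 2·23=46, T→Dover 11·5=55, U→Norris 3·4=12, V→Dover 6·19=114, W→Norris 2·23=46. Service 421; fixed 178; total 599.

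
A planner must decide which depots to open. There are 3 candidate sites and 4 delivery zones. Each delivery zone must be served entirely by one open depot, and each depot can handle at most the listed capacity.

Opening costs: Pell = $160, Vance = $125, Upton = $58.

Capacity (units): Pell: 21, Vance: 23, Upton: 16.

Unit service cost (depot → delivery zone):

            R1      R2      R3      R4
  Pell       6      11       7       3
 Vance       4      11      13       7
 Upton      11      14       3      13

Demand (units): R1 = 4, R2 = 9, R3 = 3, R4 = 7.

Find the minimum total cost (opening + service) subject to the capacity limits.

Minimum total cost: 328

Open {Vance}: R1→Vance 4·4=16, R2→Vance 11·9=99, R3→Vance 13·3=39, R4→Vance 7·7=49.
Loads: Vance carries 23/23. Service 203; fixed 125; total 328.
Next best feasible plan costs 356.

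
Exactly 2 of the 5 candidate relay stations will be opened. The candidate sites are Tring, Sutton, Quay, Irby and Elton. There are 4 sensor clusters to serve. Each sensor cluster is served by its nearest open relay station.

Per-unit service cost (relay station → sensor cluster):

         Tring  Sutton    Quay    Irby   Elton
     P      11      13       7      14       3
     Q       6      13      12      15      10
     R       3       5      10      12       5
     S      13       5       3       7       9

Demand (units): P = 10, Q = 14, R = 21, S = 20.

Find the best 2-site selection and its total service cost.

Choose Tring and Quay; total service cost 277.

With exactly 2 open, each sensor cluster uses its cheapest among the chosen.
{Tring, Quay}: P→Quay 7·10=70, Q→Tring 6·14=84, R→Tring 3·21=63, S→Quay 3·20=60. Service cost 277.
{Quay, Elton}: service cost 335
{Tring, Sutton}: service cost 357
Among all 10 size-2 choices, {Tring, Quay} is lowest.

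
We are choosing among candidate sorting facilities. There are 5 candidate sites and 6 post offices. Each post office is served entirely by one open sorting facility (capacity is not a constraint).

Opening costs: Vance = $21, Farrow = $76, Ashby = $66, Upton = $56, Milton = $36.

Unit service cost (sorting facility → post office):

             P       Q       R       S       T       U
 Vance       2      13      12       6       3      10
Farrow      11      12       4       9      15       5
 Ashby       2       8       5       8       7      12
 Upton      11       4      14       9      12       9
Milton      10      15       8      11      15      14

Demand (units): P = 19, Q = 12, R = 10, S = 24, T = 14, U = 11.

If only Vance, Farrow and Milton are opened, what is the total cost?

Total cost: 596

Each post office is assigned to its cheapest site among the open ones.
{Vance, Farrow, Milton}: P→Vance 2·19=38, Q→Farrow 12·12=144, R→Farrow 4·10=40, S→Vance 6·24=144, T→Vance 3·14=42, U→Farrow 5·11=55. Service 463; fixed 133; total 596.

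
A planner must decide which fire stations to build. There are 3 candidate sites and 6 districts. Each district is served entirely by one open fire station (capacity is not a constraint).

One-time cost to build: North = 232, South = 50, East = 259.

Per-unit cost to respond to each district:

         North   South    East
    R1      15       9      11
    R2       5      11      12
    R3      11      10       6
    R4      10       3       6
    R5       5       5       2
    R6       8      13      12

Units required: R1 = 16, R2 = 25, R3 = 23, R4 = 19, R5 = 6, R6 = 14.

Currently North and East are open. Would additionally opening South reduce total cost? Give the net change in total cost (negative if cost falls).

Current service cost with {North, East}: 677.
Adding South: each district re-picks its cheapest; new service cost 588, saving 89.
Extra fixed cost: 50. Net change = 50 − 89 = -39.
(Totals: 1168 → 1129.)

Yes — net change −39 (cost falls by 39).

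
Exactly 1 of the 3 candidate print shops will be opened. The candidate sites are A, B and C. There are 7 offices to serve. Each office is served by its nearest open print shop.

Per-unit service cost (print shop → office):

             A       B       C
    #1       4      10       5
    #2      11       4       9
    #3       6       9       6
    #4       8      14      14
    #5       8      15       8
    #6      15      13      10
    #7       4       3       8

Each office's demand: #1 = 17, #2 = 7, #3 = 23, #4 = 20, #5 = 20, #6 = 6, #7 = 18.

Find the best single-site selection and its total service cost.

With exactly 1 open, each office uses its cheapest among the chosen.
{A}: #1→A 4·17=68, #2→A 11·7=77, #3→A 6·23=138, #4→A 8·20=160, #5→A 8·20=160, #6→A 15·6=90, #7→A 4·18=72. Service cost 765.
{C}: service cost 930
{B}: service cost 1117
Among all 3 size-1 choices, {A} is lowest.

Choose A only; total service cost 765.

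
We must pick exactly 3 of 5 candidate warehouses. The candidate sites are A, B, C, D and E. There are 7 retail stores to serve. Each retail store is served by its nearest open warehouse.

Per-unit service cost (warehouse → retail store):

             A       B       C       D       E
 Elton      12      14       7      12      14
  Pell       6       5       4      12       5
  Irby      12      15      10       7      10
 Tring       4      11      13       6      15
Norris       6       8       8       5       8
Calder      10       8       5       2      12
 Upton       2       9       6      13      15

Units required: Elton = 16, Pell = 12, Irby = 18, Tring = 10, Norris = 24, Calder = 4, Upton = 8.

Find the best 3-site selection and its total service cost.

With exactly 3 open, each retail store uses its cheapest among the chosen.
{A, C, D}: Elton→C 7·16=112, Pell→C 4·12=48, Irby→D 7·18=126, Tring→A 4·10=40, Norris→D 5·24=120, Calder→D 2·4=8, Upton→A 2·8=16. Service cost 470.
{B, C, D}: service cost 522
{C, D, E}: service cost 522
Among all 10 size-3 choices, {A, C, D} is lowest.

Choose A, C and D; total service cost 470.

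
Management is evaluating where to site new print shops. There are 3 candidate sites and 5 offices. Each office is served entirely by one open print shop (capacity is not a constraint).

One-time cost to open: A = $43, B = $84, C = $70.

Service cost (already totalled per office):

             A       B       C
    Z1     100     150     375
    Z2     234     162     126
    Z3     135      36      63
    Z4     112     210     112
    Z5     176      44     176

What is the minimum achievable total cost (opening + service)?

For any fixed open set, each office goes to its cheapest open site; total = fixed + service.
{A, B}: Z1→A 100, Z2→B 162, Z3→B 36, Z4→A 112, Z5→B 44. Service 454; fixed 127; total 581.
{A, B, C}: service 418 + fixed 197 = 615
{B, C}: service 468 + fixed 154 = 622
{A}: service 757 + fixed 43 = 800
No other subset beats 581.

Minimum total cost: 581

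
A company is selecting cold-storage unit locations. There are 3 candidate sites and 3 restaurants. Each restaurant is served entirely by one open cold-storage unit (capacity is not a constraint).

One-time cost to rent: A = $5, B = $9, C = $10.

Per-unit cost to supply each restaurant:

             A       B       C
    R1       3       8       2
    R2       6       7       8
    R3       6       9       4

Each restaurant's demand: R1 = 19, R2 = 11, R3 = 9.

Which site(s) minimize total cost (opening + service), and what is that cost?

Open A and C; minimum total cost 155.

For any fixed open set, each restaurant goes to its cheapest open site; total = fixed + service.
{A, C}: R1→C 2·19=38, R2→A 6·11=66, R3→C 4·9=36. Service 140; fixed 15; total 155.
{A, B, C}: R1→C 2·19=38, R2→A 6·11=66, R3→C 4·9=36. Service 140; fixed 24; total 164.
{B, C}: service 151 + fixed 19 = 170
{A}: R1→A 3·19=57, R2→A 6·11=66, R3→A 6·9=54. Service 177; fixed 5; total 182.
No other subset beats 155.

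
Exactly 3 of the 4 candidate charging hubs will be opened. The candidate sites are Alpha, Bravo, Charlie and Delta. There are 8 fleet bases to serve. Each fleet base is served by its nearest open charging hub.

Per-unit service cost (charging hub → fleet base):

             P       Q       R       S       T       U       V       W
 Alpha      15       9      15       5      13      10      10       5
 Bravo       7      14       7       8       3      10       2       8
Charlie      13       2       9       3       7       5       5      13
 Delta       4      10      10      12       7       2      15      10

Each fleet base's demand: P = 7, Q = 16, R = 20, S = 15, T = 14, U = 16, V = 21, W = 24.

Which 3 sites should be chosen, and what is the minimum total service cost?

Choose Alpha, Bravo and Charlie; total service cost 550.

With exactly 3 open, each fleet base uses its cheapest among the chosen.
{Alpha, Bravo, Charlie}: P→Bravo 7·7=49, Q→Charlie 2·16=32, R→Bravo 7·20=140, S→Charlie 3·15=45, T→Bravo 3·14=42, U→Charlie 5·16=80, V→Bravo 2·21=42, W→Alpha 5·24=120. Service cost 550.
{Bravo, Charlie, Delta}: service cost 553
{Alpha, Bravo, Delta}: service cost 623
Among all 4 size-3 choices, {Alpha, Bravo, Charlie} is lowest.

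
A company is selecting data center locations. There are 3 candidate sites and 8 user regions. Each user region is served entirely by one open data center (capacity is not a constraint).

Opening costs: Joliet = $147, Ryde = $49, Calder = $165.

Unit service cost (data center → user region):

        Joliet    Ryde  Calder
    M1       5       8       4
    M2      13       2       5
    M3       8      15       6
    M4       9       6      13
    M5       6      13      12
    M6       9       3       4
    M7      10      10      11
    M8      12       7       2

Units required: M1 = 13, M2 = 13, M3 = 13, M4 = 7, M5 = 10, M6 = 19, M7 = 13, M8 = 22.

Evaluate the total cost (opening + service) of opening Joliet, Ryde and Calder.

Total cost: 850

Each user region is assigned to its cheapest site among the open ones.
{Joliet, Ryde, Calder}: M1→Calder 4·13=52, M2→Ryde 2·13=26, M3→Calder 6·13=78, M4→Ryde 6·7=42, M5→Joliet 6·10=60, M6→Ryde 3·19=57, M7→Joliet 10·13=130, M8→Calder 2·22=44. Service 489; fixed 361; total 850.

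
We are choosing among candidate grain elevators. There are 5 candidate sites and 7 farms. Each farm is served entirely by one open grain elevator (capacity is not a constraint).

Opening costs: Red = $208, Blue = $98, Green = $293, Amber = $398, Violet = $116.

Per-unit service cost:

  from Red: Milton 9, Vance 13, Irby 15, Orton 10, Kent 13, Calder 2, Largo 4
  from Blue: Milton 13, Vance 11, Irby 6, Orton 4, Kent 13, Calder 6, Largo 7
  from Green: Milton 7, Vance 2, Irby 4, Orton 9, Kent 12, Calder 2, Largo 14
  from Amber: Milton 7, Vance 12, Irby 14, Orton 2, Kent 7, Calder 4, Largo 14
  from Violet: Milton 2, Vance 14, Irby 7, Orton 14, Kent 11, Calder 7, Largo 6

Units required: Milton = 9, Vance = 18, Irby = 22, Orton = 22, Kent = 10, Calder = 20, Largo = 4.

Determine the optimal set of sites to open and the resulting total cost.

For any fixed open set, each farm goes to its cheapest open site; total = fixed + service.
{Blue, Green}: Milton→Green 7·9=63, Vance→Green 2·18=36, Irby→Green 4·22=88, Orton→Blue 4·22=88, Kent→Green 12·10=120, Calder→Green 2·20=40, Largo→Blue 7·4=28. Service 463; fixed 391; total 854.
{Green}: service 601 + fixed 293 = 894
{Blue, Violet}: service 690 + fixed 214 = 904
{Red, Blue, Green, Amber, Violet}: service 312 + fixed 1113 = 1425
No other subset beats 854.

Open Blue and Green; minimum total cost 854.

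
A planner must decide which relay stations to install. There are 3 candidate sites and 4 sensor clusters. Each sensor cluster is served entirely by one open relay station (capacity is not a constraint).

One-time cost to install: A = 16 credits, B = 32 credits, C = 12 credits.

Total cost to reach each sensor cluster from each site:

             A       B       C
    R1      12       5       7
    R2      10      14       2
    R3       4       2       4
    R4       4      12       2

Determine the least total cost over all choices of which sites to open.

Minimum total cost: 27

For any fixed open set, each sensor cluster goes to its cheapest open site; total = fixed + service.
{C}: R1→C 7, R2→C 2, R3→C 4, R4→C 2. Service 15; fixed 12; total 27.
{A, C}: service 15 + fixed 28 = 43
{A}: service 30 + fixed 16 = 46
{A, B, C}: R1→B 5, R2→C 2, R3→B 2, R4→C 2. Service 11; fixed 60; total 71.
No other subset beats 27.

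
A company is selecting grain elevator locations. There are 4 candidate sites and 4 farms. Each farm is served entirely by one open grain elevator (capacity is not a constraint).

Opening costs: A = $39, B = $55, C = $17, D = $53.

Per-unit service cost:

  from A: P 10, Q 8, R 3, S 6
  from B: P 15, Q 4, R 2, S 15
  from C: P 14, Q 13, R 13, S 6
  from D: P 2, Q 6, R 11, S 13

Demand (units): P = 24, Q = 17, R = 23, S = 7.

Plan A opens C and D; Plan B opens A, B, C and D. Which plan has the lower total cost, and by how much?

Plan B is cheaper by 147.

Plan A: {C, D}: P→D 2·24=48, Q→D 6·17=102, R→D 11·23=253, S→C 6·7=42. Service 445; fixed 70; total 515.
Plan B: {A, B, C, D}: P→D 2·24=48, Q→B 4·17=68, R→B 2·23=46, S→A 6·7=42. Service 204; fixed 164; total 368.
Difference: |515 − 368| = 147.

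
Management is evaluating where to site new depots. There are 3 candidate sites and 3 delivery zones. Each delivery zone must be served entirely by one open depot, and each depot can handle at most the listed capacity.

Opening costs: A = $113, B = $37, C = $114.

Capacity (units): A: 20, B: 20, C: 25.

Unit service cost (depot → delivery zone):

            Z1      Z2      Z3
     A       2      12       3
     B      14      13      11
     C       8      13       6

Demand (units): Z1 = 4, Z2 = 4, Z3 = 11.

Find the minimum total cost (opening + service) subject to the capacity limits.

Minimum total cost: 202

Open {A}: Z1→A 2·4=8, Z2→A 12·4=48, Z3→A 3·11=33.
Loads: A carries 19/20. Service 89; fixed 113; total 202.
Next best feasible plan costs 239.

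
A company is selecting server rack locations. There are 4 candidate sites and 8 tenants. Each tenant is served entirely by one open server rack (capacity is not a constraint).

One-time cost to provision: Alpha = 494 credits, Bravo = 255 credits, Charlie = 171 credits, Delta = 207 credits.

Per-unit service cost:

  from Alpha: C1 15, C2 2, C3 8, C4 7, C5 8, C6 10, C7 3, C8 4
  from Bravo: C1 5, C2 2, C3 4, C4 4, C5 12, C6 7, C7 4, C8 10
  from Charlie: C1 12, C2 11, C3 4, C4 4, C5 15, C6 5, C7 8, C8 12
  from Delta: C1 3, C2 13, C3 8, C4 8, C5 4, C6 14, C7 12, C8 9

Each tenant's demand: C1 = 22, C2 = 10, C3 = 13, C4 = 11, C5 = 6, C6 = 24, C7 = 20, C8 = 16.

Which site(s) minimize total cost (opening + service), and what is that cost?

For any fixed open set, each tenant goes to its cheapest open site; total = fixed + service.
{Bravo}: C1→Bravo 5·22=110, C2→Bravo 2·10=20, C3→Bravo 4·13=52, C4→Bravo 4·11=44, C5→Bravo 12·6=72, C6→Bravo 7·24=168, C7→Bravo 4·20=80, C8→Bravo 10·16=160. Service 706; fixed 255; total 961.
{Bravo, Delta}: C1→Delta 3·22=66, C2→Bravo 2·10=20, C3→Bravo 4·13=52, C4→Bravo 4·11=44, C5→Delta 4·6=24, C6→Bravo 7·24=168, C7→Bravo 4·20=80, C8→Delta 9·16=144. Service 598; fixed 462; total 1060.
{Bravo, Charlie}: service 658 + fixed 426 = 1084
{Alpha, Bravo, Charlie, Delta}: service 450 + fixed 1127 = 1577
No other subset beats 961.

Open Bravo only; minimum total cost 961.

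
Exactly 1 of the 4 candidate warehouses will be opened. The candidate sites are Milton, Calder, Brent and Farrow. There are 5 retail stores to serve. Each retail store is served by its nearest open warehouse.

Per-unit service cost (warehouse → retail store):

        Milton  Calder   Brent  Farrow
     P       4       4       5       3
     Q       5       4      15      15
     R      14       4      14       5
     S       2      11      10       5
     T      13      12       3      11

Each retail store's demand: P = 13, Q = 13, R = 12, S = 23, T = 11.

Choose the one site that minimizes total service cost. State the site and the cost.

With exactly 1 open, each retail store uses its cheapest among the chosen.
{Milton}: P→Milton 4·13=52, Q→Milton 5·13=65, R→Milton 14·12=168, S→Milton 2·23=46, T→Milton 13·11=143. Service cost 474.
{Farrow}: service cost 530
{Calder}: service cost 537
Among all 4 size-1 choices, {Milton} is lowest.

Choose Milton only; total service cost 474.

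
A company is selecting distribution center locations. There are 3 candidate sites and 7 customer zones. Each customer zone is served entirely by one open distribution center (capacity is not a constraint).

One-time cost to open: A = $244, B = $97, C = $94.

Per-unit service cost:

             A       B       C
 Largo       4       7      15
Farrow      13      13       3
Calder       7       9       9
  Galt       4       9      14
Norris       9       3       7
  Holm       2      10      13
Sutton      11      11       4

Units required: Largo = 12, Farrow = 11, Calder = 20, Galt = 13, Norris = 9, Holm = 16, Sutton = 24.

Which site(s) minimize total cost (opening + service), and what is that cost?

Open A and C; minimum total cost 802.

For any fixed open set, each customer zone goes to its cheapest open site; total = fixed + service.
{A, C}: Largo→A 4·12=48, Farrow→C 3·11=33, Calder→A 7·20=140, Galt→A 4·13=52, Norris→C 7·9=63, Holm→A 2·16=32, Sutton→C 4·24=96. Service 464; fixed 338; total 802.
{A, B, C}: service 428 + fixed 435 = 863
{B, C}: service 697 + fixed 191 = 888
{C}: Largo→C 15·12=180, Farrow→C 3·11=33, Calder→C 9·20=180, Galt→C 14·13=182, Norris→C 7·9=63, Holm→C 13·16=208, Sutton→C 4·24=96. Service 942; fixed 94; total 1036.
No other subset beats 802.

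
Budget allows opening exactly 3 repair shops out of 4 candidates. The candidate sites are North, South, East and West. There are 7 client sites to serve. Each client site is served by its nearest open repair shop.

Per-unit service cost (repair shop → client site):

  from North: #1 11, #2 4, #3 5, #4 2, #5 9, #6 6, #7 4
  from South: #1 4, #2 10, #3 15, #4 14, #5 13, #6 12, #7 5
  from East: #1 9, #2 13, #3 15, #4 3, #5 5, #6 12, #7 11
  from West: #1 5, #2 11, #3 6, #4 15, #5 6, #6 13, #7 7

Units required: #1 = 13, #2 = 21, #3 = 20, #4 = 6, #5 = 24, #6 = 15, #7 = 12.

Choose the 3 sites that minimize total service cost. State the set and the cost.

With exactly 3 open, each client site uses its cheapest among the chosen.
{North, South, East}: #1→South 4·13=52, #2→North 4·21=84, #3→North 5·20=100, #4→North 2·6=12, #5→East 5·24=120, #6→North 6·15=90, #7→North 4·12=48. Service cost 506.
{North, East, West}: service cost 519
{North, South, West}: service cost 530
Among all 4 size-3 choices, {North, South, East} is lowest.

Choose North, South and East; total service cost 506.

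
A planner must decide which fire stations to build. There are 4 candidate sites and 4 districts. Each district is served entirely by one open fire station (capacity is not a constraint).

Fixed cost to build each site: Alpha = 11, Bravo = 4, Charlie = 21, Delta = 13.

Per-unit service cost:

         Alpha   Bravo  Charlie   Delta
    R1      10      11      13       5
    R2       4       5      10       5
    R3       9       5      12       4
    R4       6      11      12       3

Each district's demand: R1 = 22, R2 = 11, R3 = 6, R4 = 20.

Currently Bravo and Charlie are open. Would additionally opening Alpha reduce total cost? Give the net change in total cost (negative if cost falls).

Yes — net change −122 (cost falls by 122).

Current service cost with {Bravo, Charlie}: 547.
Adding Alpha: each district re-picks its cheapest; new service cost 414, saving 133.
Extra fixed cost: 11. Net change = 11 − 133 = -122.
(Totals: 572 → 450.)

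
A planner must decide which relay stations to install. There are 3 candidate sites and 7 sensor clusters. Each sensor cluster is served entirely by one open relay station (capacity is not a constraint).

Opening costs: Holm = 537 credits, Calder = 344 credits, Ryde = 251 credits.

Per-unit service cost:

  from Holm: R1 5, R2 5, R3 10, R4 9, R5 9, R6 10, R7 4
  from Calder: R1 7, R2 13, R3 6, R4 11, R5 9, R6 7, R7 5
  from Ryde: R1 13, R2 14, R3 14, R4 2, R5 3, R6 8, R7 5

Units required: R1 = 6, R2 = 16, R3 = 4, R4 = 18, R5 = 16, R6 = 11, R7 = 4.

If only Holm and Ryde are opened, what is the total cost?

Total cost: 1126

Each sensor cluster is assigned to its cheapest site among the open ones.
{Holm, Ryde}: R1→Holm 5·6=30, R2→Holm 5·16=80, R3→Holm 10·4=40, R4→Ryde 2·18=36, R5→Ryde 3·16=48, R6→Ryde 8·11=88, R7→Holm 4·4=16. Service 338; fixed 788; total 1126.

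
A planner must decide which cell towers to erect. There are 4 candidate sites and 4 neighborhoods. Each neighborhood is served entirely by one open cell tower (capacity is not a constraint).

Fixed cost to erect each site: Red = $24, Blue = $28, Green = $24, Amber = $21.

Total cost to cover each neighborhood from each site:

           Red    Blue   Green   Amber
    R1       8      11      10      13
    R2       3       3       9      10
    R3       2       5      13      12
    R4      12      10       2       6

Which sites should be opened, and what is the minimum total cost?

For any fixed open set, each neighborhood goes to its cheapest open site; total = fixed + service.
{Red}: R1→Red 8, R2→Red 3, R3→Red 2, R4→Red 12. Service 25; fixed 24; total 49.
{Blue}: R1→Blue 11, R2→Blue 3, R3→Blue 5, R4→Blue 10. Service 29; fixed 28; total 57.
{Green}: service 34 + fixed 24 = 58
{Red, Blue, Green, Amber}: R1→Red 8, R2→Red 3, R3→Red 2, R4→Green 2. Service 15; fixed 97; total 112.
No other subset beats 49.

Open Red only; minimum total cost 49.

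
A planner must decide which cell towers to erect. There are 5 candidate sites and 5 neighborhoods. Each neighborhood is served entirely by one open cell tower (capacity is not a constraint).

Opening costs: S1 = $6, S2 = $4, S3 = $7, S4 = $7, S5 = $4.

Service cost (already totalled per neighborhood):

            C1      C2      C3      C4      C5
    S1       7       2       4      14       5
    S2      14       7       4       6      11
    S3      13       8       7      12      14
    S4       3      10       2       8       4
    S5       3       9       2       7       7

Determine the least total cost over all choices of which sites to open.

Minimum total cost: 29

For any fixed open set, each neighborhood goes to its cheapest open site; total = fixed + service.
{S1, S5}: C1→S5 3, C2→S1 2, C3→S5 2, C4→S5 7, C5→S1 5. Service 19; fixed 10; total 29.
{S1, S2, S5}: service 18 + fixed 14 = 32
{S1, S4}: service 19 + fixed 13 = 32
{S1, S2, S3, S4, S5}: service 17 + fixed 28 = 45
No other subset beats 29.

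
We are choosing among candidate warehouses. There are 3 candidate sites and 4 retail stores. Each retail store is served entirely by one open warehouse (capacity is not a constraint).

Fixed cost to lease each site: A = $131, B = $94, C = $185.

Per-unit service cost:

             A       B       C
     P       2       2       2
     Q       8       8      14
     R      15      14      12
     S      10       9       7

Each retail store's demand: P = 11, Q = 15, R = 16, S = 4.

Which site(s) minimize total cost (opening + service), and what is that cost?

For any fixed open set, each retail store goes to its cheapest open site; total = fixed + service.
{B}: P→B 2·11=22, Q→B 8·15=120, R→B 14·16=224, S→B 9·4=36. Service 402; fixed 94; total 496.
{A}: service 422 + fixed 131 = 553
{A, B}: service 402 + fixed 225 = 627
{A, B, C}: service 362 + fixed 410 = 772
No other subset beats 496.

Open B only; minimum total cost 496.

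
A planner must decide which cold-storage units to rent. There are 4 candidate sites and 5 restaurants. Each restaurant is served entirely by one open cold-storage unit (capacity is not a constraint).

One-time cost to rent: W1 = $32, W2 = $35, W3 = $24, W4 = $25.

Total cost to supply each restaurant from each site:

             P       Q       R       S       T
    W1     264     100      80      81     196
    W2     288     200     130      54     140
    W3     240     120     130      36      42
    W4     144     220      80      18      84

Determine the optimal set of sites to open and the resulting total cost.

Open W3 and W4; minimum total cost 453.

For any fixed open set, each restaurant goes to its cheapest open site; total = fixed + service.
{W3, W4}: P→W4 144, Q→W3 120, R→W4 80, S→W4 18, T→W3 42. Service 404; fixed 49; total 453.
{W1, W3, W4}: service 384 + fixed 81 = 465
{W1, W4}: P→W4 144, Q→W1 100, R→W1 80, S→W4 18, T→W4 84. Service 426; fixed 57; total 483.
{W1, W2, W3, W4}: service 384 + fixed 116 = 500
No other subset beats 453.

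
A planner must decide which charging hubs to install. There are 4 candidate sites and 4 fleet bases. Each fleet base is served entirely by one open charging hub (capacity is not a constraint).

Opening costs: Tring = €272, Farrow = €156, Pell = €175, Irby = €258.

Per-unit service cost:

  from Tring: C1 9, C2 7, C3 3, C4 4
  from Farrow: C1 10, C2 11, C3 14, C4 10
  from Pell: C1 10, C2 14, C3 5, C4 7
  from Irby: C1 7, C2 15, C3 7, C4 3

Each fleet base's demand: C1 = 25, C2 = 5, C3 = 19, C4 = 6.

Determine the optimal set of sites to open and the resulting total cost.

For any fixed open set, each fleet base goes to its cheapest open site; total = fixed + service.
{Tring}: C1→Tring 9·25=225, C2→Tring 7·5=35, C3→Tring 3·19=57, C4→Tring 4·6=24. Service 341; fixed 272; total 613.
{Pell}: C1→Pell 10·25=250, C2→Pell 14·5=70, C3→Pell 5·19=95, C4→Pell 7·6=42. Service 457; fixed 175; total 632.
{Irby}: C1→Irby 7·25=175, C2→Irby 15·5=75, C3→Irby 7·19=133, C4→Irby 3·6=18. Service 401; fixed 258; total 659.
{Tring, Farrow, Pell, Irby}: service 285 + fixed 861 = 1146
No other subset beats 613.

Open Tring only; minimum total cost 613.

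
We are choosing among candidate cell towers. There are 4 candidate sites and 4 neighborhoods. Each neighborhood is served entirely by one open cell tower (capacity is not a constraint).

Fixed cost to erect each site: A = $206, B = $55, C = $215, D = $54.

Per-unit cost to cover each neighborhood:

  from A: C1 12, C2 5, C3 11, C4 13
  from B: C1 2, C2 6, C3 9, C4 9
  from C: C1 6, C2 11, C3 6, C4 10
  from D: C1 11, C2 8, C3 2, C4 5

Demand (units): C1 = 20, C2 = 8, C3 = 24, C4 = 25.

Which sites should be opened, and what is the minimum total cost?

Open B and D; minimum total cost 370.

For any fixed open set, each neighborhood goes to its cheapest open site; total = fixed + service.
{B, D}: C1→B 2·20=40, C2→B 6·8=48, C3→D 2·24=48, C4→D 5·25=125. Service 261; fixed 109; total 370.
{D}: C1→D 11·20=220, C2→D 8·8=64, C3→D 2·24=48, C4→D 5·25=125. Service 457; fixed 54; total 511.
{A, B, D}: service 253 + fixed 315 = 568
{A, B, C, D}: service 253 + fixed 530 = 783
(All 15 nonempty subsets were checked; B and D is lowest.)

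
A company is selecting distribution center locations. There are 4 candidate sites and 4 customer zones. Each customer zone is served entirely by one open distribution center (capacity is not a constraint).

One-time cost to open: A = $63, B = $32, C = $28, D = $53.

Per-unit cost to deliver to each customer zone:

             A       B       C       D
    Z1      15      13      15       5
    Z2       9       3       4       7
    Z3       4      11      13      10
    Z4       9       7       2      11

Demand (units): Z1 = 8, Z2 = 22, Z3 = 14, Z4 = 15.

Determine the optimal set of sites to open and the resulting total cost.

Open A, C and D; minimum total cost 358.

For any fixed open set, each customer zone goes to its cheapest open site; total = fixed + service.
{A, C, D}: Z1→D 5·8=40, Z2→C 4·22=88, Z3→A 4·14=56, Z4→C 2·15=30. Service 214; fixed 144; total 358.
{A, B, C, D}: Z1→D 5·8=40, Z2→B 3·22=66, Z3→A 4·14=56, Z4→C 2·15=30. Service 192; fixed 176; total 368.
{A, B, C}: service 256 + fixed 123 = 379
{C}: service 420 + fixed 28 = 448
No other subset beats 358.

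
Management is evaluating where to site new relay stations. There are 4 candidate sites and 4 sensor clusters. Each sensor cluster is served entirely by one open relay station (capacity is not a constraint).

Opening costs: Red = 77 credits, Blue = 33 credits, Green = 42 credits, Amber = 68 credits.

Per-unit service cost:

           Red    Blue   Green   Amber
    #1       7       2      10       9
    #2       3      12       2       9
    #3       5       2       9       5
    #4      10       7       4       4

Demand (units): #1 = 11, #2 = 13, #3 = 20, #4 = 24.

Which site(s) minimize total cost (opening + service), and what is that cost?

For any fixed open set, each sensor cluster goes to its cheapest open site; total = fixed + service.
{Blue, Green}: #1→Blue 2·11=22, #2→Green 2·13=26, #3→Blue 2·20=40, #4→Green 4·24=96. Service 184; fixed 75; total 259.
{Blue, Green, Amber}: #1→Blue 2·11=22, #2→Green 2·13=26, #3→Blue 2·20=40, #4→Green 4·24=96. Service 184; fixed 143; total 327.
{Red, Blue, Green}: service 184 + fixed 152 = 336
{Red, Blue, Green, Amber}: service 184 + fixed 220 = 404
(All 15 nonempty subsets were checked; Blue and Green is lowest.)

Open Blue and Green; minimum total cost 259.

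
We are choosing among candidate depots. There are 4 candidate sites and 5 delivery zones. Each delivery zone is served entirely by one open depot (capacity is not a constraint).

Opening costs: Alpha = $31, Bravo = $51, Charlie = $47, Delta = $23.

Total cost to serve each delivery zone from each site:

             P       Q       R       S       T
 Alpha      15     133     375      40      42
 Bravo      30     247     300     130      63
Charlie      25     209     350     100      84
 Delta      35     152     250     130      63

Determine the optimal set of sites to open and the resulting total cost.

For any fixed open set, each delivery zone goes to its cheapest open site; total = fixed + service.
{Alpha, Delta}: P→Alpha 15, Q→Alpha 133, R→Delta 250, S→Alpha 40, T→Alpha 42. Service 480; fixed 54; total 534.
{Alpha, Charlie, Delta}: P→Alpha 15, Q→Alpha 133, R→Delta 250, S→Alpha 40, T→Alpha 42. Service 480; fixed 101; total 581.
{Alpha, Bravo, Delta}: service 480 + fixed 105 = 585
{Alpha, Bravo, Charlie, Delta}: service 480 + fixed 152 = 632
No other subset beats 534.

Open Alpha and Delta; minimum total cost 534.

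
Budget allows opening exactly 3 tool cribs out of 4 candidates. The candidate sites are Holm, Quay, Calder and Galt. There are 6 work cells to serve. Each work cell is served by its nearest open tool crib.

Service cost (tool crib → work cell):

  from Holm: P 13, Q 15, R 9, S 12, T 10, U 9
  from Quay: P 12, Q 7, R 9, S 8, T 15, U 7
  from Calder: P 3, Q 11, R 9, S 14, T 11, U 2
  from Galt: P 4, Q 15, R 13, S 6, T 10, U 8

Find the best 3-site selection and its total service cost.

Choose Quay, Calder and Galt; total service cost 37.

With exactly 3 open, each work cell uses its cheapest among the chosen.
{Quay, Calder, Galt}: P→Calder 3, Q→Quay 7, R→Quay 9, S→Galt 6, T→Galt 10, U→Calder 2. Service cost 37.
{Holm, Quay, Calder}: service cost 39
{Holm, Calder, Galt}: service cost 41
Among all 4 size-3 choices, {Quay, Calder, Galt} is lowest.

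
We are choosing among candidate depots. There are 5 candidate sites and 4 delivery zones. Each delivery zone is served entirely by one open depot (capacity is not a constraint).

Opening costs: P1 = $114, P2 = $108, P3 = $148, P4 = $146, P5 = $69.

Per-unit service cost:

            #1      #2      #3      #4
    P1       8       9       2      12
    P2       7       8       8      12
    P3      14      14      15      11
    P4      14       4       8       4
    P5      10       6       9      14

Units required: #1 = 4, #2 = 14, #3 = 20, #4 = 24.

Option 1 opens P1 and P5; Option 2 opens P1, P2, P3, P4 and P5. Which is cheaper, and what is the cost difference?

Option 1 is cheaper by 178.

Option 1: {P1, P5}: #1→P1 8·4=32, #2→P5 6·14=84, #3→P1 2·20=40, #4→P1 12·24=288. Service 444; fixed 183; total 627.
Option 2: {P1, P2, P3, P4, P5}: #1→P2 7·4=28, #2→P4 4·14=56, #3→P1 2·20=40, #4→P4 4·24=96. Service 220; fixed 585; total 805.
Difference: |627 − 805| = 178.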